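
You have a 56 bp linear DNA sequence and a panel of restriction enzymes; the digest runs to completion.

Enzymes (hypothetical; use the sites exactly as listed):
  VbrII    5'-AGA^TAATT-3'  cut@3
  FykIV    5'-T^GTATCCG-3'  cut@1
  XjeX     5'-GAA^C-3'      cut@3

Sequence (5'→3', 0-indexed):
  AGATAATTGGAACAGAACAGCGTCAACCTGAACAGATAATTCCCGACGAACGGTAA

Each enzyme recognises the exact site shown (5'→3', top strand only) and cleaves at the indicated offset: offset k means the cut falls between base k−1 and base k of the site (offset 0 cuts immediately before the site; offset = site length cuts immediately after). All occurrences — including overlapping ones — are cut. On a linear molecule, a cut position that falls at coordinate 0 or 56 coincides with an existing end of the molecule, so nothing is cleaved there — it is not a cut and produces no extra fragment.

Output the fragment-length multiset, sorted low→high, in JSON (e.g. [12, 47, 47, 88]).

Per-enzyme occurrences:
  VbrII (AGATAATT, off=3): starts [0, 33] → cuts [3, 36]
  FykIV (TGTATCCG, off=1): no sites
  XjeX (GAAC, off=3): starts [9, 14, 29, 47] → cuts [12, 17, 32, 50]

Pooled cuts: [3, 12, 17, 32, 36, 50]

Fragment lengths:
  [0,3): 3 bp
  [3,12): 9 bp
  [12,17): 5 bp
  [17,32): 15 bp
  [32,36): 4 bp
  [36,50): 14 bp
  [50,56): 6 bp

[3,4,5,6,9,14,15]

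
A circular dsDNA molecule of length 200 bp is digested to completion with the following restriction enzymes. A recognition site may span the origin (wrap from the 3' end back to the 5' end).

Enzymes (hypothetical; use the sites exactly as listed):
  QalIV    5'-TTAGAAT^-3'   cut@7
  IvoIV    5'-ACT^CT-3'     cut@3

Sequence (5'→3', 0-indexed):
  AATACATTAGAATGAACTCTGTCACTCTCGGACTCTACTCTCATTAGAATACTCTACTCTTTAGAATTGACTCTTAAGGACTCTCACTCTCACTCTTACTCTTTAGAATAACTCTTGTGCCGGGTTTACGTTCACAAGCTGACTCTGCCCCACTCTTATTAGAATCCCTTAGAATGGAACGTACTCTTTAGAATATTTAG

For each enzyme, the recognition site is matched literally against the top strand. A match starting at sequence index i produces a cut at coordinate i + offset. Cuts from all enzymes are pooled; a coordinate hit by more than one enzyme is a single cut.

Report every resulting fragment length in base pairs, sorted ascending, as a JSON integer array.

Site scan:
  QalIV (TTAGAAT, off=7): starts [6, 43, 60, 102, 158, 168, 187, 196] → cuts [3, 13, 50, 67, 109, 165, 175, 194]
  IvoIV (ACTCT, off=3): starts [15, 23, 31, 36, 50, 55, 69, 79, 85, 91, 97, 110, 141, 151, 182] → cuts [18, 26, 34, 39, 53, 58, 72, 82, 88, 94, 100, 113, 144, 154, 185]

All cut coordinates (distinct, sorted): [3, 13, 18, 26, 34, 39, 50, 53, 58, 67, 72, 82, 88, 94, 100, 109, 113, 144, 154, 165, 175, 185, 194]

Fragment lengths:
  3→13: 10 bp
  13→18: 5 bp
  18→26: 8 bp
  26→34: 8 bp
  34→39: 5 bp
  39→50: 11 bp
  50→53: 3 bp
  53→58: 5 bp
  58→67: 9 bp
  67→72: 5 bp
  72→82: 10 bp
  82→88: 6 bp
  88→94: 6 bp
  94→100: 6 bp
  100→109: 9 bp
  109→113: 4 bp
  113→144: 31 bp
  144→154: 10 bp
  154→165: 11 bp
  165→175: 10 bp
  175→185: 10 bp
  185→194: 9 bp
  194→3 (wrap): 200-194+3 = 9 bp

[3,4,5,5,5,5,6,6,6,8,8,9,9,9,9,10,10,10,10,10,11,11,31]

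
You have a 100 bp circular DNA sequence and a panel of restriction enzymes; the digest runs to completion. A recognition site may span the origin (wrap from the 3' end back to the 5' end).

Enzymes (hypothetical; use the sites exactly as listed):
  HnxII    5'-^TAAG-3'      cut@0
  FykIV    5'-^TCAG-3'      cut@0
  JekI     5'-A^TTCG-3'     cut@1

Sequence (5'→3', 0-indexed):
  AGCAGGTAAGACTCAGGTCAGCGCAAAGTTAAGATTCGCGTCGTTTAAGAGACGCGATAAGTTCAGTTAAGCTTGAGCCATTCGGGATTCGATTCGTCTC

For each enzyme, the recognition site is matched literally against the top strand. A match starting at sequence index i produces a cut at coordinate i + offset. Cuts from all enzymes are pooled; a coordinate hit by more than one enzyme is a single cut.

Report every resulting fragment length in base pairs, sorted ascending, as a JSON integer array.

Site scan:
  HnxII TAAG/0: at [6, 29, 45, 57, 67] ⇒ [6, 29, 45, 57, 67]
  FykIV TCAG/0: at [12, 17, 62, 98] ⇒ [12, 17, 62, 98]
  JekI ATTCG/1: at [33, 79, 86, 91] ⇒ [34, 80, 87, 92]

All cut coordinates (distinct, sorted): [6, 12, 17, 29, 34, 45, 57, 62, 67, 80, 87, 92, 98]

Fragments:
  6→12: 6 bp
  12→17: 5 bp
  17→29: 12 bp
  29→34: 5 bp
  34→45: 11 bp
  45→57: 12 bp
  57→62: 5 bp
  62→67: 5 bp
  67→80: 13 bp
  80→87: 7 bp
  87→92: 5 bp
  92→98: 6 bp
  98→6 (wrap): 100-98+6 = 8 bp

[5,5,5,5,5,6,6,7,8,11,12,12,13]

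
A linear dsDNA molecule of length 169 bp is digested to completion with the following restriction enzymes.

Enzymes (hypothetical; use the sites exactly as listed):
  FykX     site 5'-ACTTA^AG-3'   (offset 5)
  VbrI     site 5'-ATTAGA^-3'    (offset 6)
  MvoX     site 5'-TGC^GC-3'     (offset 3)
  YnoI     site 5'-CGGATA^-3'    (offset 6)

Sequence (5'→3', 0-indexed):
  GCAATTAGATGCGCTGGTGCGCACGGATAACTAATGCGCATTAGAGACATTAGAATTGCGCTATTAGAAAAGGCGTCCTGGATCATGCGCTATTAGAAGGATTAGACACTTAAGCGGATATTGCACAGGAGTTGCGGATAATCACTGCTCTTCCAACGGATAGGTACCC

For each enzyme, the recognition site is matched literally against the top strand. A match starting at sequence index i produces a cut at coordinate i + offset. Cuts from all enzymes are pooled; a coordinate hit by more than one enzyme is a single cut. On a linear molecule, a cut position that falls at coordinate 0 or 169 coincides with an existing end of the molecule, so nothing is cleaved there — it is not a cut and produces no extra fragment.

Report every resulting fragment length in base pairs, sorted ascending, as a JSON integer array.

Site scan:
  FykX ACTTAAG/5: at [107] ⇒ [112]
  VbrI ATTAGA/6: at [3, 39, 48, 62, 91, 100] ⇒ [9, 45, 54, 68, 97, 106]
  MvoX TGCGC/3: at [9, 17, 34, 56, 85] ⇒ [12, 20, 37, 59, 88]
  YnoI CGGATA/6: at [23, 114, 134, 156] ⇒ [29, 120, 140, 162]

Pooled cuts: [9, 12, 20, 29, 37, 45, 54, 59, 68, 88, 97, 106, 112, 120, 140, 162]

Fragments:
  [0,9): 9 bp
  [9,12): 3 bp
  [12,20): 8 bp
  [20,29): 9 bp
  [29,37): 8 bp
  [37,45): 8 bp
  [45,54): 9 bp
  [54,59): 5 bp
  [59,68): 9 bp
  [68,88): 20 bp
  [88,97): 9 bp
  [97,106): 9 bp
  [106,112): 6 bp
  [112,120): 8 bp
  [120,140): 20 bp
  [140,162): 22 bp
  [162,169): 7 bp

[3,5,6,7,8,8,8,8,9,9,9,9,9,9,20,20,22]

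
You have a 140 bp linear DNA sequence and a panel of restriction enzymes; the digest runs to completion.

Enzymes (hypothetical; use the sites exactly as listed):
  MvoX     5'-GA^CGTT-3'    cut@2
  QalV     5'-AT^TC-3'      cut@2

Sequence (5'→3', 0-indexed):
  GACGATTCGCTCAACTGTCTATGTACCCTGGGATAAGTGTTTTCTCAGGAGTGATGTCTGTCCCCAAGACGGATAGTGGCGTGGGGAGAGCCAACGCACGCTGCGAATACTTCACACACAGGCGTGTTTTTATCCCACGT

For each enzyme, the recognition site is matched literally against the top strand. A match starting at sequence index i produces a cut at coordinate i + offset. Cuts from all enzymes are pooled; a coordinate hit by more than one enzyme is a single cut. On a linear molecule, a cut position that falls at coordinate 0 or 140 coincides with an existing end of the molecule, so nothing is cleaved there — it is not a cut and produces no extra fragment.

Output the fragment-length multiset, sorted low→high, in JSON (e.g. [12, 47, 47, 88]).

Site scan:
  MvoX (GACGTT, off=2): no sites
  QalV ATTC/2: at [4] ⇒ [6]

All cut coordinates (distinct, sorted): [6]

Fragment lengths:
  [0,6): 6 bp
  [6,140): 134 bp

[6,134]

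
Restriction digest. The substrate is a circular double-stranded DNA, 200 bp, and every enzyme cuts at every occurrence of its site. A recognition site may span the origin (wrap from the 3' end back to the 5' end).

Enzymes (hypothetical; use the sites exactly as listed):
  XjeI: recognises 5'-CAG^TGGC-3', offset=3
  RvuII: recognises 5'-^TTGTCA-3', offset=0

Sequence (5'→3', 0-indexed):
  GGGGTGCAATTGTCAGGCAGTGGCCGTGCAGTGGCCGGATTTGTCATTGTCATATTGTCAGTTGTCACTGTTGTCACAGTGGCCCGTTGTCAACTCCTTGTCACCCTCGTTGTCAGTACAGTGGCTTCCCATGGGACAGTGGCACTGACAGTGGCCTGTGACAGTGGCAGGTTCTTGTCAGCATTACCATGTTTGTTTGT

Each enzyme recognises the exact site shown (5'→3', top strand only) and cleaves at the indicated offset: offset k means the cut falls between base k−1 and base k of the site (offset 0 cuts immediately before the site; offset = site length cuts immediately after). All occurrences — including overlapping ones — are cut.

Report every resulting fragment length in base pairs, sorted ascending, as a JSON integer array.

Per-enzyme occurrences:
  XjeI CAGTGGC/3: at [17, 28, 76, 118, 136, 148, 161] ⇒ [20, 31, 79, 121, 139, 151, 164]
  RvuII TTGTCA/0: at [9, 40, 46, 54, 61, 70, 86, 97, 109, 174] ⇒ [9, 40, 46, 54, 61, 70, 86, 97, 109, 174]

Pooled cuts: [9, 20, 31, 40, 46, 54, 61, 70, 79, 86, 97, 109, 121, 139, 151, 164, 174]

Fragments:
  9→20: 11 bp
  20→31: 11 bp
  31→40: 9 bp
  40→46: 6 bp
  46→54: 8 bp
  54→61: 7 bp
  61→70: 9 bp
  70→79: 9 bp
  79→86: 7 bp
  86→97: 11 bp
  97→109: 12 bp
  109→121: 12 bp
  121→139: 18 bp
  139→151: 12 bp
  151→164: 13 bp
  164→174: 10 bp
  174→9 (wrap): 200-174+9 = 35 bp

[6,7,7,8,9,9,9,10,11,11,11,12,12,12,13,18,35]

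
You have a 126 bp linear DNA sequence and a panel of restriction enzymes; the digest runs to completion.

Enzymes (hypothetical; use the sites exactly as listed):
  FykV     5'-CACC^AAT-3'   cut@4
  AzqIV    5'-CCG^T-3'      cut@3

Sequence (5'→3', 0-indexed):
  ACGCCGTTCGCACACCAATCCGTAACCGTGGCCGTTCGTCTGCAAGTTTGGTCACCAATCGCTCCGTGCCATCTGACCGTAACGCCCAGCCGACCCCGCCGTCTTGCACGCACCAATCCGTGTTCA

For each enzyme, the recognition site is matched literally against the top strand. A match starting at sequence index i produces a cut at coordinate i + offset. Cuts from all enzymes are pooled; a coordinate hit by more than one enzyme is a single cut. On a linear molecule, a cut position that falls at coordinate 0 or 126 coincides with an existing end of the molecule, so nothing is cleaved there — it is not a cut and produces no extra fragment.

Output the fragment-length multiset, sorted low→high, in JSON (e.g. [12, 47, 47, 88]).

[6,6,6,6,6,6,10,10,13,13,22,22]

Site scan:
  FykV CACCAAT/4: at [12, 52, 110] ⇒ [16, 56, 114]
  AzqIV CCGT/3: at [3, 19, 25, 31, 63, 76, 98, 117] ⇒ [6, 22, 28, 34, 66, 79, 101, 120]

All cut coordinates (distinct, sorted): [6, 16, 22, 28, 34, 56, 66, 79, 101, 114, 120]

Fragments:
  [0,6): 6 bp
  [6,16): 10 bp
  [16,22): 6 bp
  [22,28): 6 bp
  [28,34): 6 bp
  [34,56): 22 bp
  [56,66): 10 bp
  [66,79): 13 bp
  [79,101): 22 bp
  [101,114): 13 bp
  [114,120): 6 bp
  [120,126): 6 bp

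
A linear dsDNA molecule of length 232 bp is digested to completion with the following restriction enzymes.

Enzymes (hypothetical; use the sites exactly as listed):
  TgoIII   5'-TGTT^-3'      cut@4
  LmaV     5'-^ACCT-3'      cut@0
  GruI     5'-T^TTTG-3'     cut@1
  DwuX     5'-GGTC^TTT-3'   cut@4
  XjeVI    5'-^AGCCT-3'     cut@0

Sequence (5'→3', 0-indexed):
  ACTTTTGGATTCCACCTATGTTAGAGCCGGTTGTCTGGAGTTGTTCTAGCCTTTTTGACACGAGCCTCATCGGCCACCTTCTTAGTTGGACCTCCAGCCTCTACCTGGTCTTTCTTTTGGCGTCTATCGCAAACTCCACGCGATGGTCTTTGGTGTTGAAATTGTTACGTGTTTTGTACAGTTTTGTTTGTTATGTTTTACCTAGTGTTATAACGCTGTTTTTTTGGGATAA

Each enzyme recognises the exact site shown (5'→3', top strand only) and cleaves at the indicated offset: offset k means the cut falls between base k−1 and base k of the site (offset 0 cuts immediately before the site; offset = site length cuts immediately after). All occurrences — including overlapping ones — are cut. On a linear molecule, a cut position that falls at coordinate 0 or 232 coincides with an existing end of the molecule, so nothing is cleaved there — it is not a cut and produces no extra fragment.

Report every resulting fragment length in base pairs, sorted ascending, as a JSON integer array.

[1,2,2,2,3,4,5,5,6,6,6,6,7,8,9,9,9,9,9,10,10,10,11,13,14,23,33]

Per-enzyme occurrences:
  TgoIII (TGTT, off=4): starts [18, 41, 153, 162, 169, 184, 188, 193, 205, 216] → cuts [22, 45, 157, 166, 173, 188, 192, 197, 209, 220]
  LmaV (ACCT, off=0): starts [13, 75, 89, 102, 199] → cuts [13, 75, 89, 102, 199]
  GruI (TTTTG, off=1): starts [2, 52, 114, 171, 181, 221] → cuts [3, 53, 115, 172, 182, 222]
  DwuX (GGTCTTT, off=4): starts [106, 144] → cuts [110, 148]
  XjeVI (AGCCT, off=0): starts [47, 62, 95] → cuts [47, 62, 95]

Pooled cuts: [3, 13, 22, 45, 47, 53, 62, 75, 89, 95, 102, 110, 115, 148, 157, 166, 172, 173, 182, 188, 192, 197, 199, 209, 220, 222]

Fragments:
  [0,3): 3 bp
  [3,13): 10 bp
  [13,22): 9 bp
  [22,45): 23 bp
  [45,47): 2 bp
  [47,53): 6 bp
  [53,62): 9 bp
  [62,75): 13 bp
  [75,89): 14 bp
  [89,95): 6 bp
  [95,102): 7 bp
  [102,110): 8 bp
  [110,115): 5 bp
  [115,148): 33 bp
  [148,157): 9 bp
  [157,166): 9 bp
  [166,172): 6 bp
  [172,173): 1 bp
  [173,182): 9 bp
  [182,188): 6 bp
  [188,192): 4 bp
  [192,197): 5 bp
  [197,199): 2 bp
  [199,209): 10 bp
  [209,220): 11 bp
  [220,222): 2 bp
  [222,232): 10 bp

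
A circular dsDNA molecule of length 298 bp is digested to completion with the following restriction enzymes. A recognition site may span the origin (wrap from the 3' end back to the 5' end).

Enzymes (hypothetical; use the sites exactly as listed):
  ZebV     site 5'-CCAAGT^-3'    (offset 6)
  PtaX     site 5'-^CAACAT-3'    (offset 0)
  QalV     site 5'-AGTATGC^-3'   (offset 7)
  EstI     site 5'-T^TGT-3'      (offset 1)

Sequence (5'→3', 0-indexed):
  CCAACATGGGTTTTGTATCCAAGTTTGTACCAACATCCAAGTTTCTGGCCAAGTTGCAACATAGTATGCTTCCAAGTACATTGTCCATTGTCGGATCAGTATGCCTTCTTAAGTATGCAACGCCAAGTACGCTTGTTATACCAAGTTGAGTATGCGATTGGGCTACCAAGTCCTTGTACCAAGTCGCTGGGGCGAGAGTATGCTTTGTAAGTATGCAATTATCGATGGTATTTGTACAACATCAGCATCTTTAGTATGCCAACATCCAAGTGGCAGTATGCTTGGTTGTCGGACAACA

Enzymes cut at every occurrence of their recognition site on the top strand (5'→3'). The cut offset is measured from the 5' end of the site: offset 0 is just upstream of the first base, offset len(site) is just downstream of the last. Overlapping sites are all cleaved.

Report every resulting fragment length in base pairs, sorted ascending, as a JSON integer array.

[1,2,2,3,4,4,5,5,5,7,8,9,10,10,10,11,11,12,12,12,12,13,13,13,14,16,16,16,19,23]

Site scan:
  ZebV (CCAAGT, off=6): starts [18, 36, 48, 71, 122, 140, 165, 178, 265] → cuts [24, 42, 54, 77, 128, 146, 171, 184, 271]
  PtaX (CAACAT, off=0): starts [1, 30, 56, 236, 259] → cuts [1, 30, 56, 236, 259]
  QalV (AGTATGC, off=7): starts [62, 97, 111, 148, 196, 209, 252, 274] → cuts [69, 104, 118, 155, 203, 216, 259, 281]
  EstI (TTGT, off=1): starts [12, 24, 80, 87, 132, 173, 204, 231, 285] → cuts [13, 25, 81, 88, 133, 174, 205, 232, 286]

Pooled cuts: [1, 13, 24, 25, 30, 42, 54, 56, 69, 77, 81, 88, 104, 118, 128, 133, 146, 155, 171, 174, 184, 203, 205, 216, 232, 236, 259, 271, 281, 286]

Fragment lengths:
  1→13: 12 bp
  13→24: 11 bp
  24→25: 1 bp
  25→30: 5 bp
  30→42: 12 bp
  42→54: 12 bp
  54→56: 2 bp
  56→69: 13 bp
  69→77: 8 bp
  77→81: 4 bp
  81→88: 7 bp
  88→104: 16 bp
  104→118: 14 bp
  118→128: 10 bp
  128→133: 5 bp
  133→146: 13 bp
  146→155: 9 bp
  155→171: 16 bp
  171→174: 3 bp
  174→184: 10 bp
  184→203: 19 bp
  203→205: 2 bp
  205→216: 11 bp
  216→232: 16 bp
  232→236: 4 bp
  236→259: 23 bp
  259→271: 12 bp
  271→281: 10 bp
  281→286: 5 bp
  286→1 (wrap): 298-286+1 = 13 bp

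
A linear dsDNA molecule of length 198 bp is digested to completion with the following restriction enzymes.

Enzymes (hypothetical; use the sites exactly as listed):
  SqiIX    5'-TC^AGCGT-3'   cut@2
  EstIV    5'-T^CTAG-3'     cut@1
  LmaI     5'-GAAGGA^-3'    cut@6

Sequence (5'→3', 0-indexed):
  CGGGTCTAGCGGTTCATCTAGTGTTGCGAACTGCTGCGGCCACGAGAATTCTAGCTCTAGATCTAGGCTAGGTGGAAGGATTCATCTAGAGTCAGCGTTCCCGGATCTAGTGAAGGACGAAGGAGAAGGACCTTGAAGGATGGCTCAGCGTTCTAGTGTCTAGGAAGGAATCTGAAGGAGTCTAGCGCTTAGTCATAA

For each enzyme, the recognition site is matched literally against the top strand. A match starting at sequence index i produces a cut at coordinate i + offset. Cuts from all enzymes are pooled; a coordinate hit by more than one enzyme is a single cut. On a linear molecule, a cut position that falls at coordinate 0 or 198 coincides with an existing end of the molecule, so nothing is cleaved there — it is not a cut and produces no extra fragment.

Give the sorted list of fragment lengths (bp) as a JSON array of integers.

[2,5,5,6,6,6,6,6,7,7,8,10,10,10,11,12,13,17,18,33]

Scan for sites:
  SqiIX TCAGCGT/2: at [91, 144] ⇒ [93, 146]
  EstIV TCTAG/1: at [4, 16, 49, 55, 61, 84, 105, 151, 158, 180] ⇒ [5, 17, 50, 56, 62, 85, 106, 152, 159, 181]
  LmaI GAAGGA/6: at [74, 111, 118, 124, 134, 163, 173] ⇒ [80, 117, 124, 130, 140, 169, 179]

All cut coordinates (distinct, sorted): [5, 17, 50, 56, 62, 80, 85, 93, 106, 117, 124, 130, 140, 146, 152, 159, 169, 179, 181]

Fragments:
  [0,5): 5 bp
  [5,17): 12 bp
  [17,50): 33 bp
  [50,56): 6 bp
  [56,62): 6 bp
  [62,80): 18 bp
  [80,85): 5 bp
  [85,93): 8 bp
  [93,106): 13 bp
  [106,117): 11 bp
  [117,124): 7 bp
  [124,130): 6 bp
  [130,140): 10 bp
  [140,146): 6 bp
  [146,152): 6 bp
  [152,159): 7 bp
  [159,169): 10 bp
  [169,179): 10 bp
  [179,181): 2 bp
  [181,198): 17 bp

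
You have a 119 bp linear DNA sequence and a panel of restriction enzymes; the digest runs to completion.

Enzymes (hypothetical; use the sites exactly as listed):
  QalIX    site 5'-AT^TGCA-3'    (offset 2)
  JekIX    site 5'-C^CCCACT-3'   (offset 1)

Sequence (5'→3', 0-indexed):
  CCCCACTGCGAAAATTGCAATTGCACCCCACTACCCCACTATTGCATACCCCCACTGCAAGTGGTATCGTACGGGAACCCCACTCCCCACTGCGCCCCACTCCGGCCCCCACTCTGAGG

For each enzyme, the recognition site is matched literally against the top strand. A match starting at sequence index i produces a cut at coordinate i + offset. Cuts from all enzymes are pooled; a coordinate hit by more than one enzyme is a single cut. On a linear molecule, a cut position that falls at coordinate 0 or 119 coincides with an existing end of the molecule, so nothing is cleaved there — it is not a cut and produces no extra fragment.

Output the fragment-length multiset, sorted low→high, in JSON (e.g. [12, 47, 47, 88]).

Per-enzyme occurrences:
  QalIX (ATTGCA, off=2): starts [13, 19, 40] → cuts [15, 21, 42]
  JekIX (CCCCACT, off=1): starts [0, 25, 33, 49, 77, 84, 94, 106] → cuts [1, 26, 34, 50, 78, 85, 95, 107]

Pooled cuts: [1, 15, 21, 26, 34, 42, 50, 78, 85, 95, 107]

Fragment lengths:
  [0,1): 1 bp
  [1,15): 14 bp
  [15,21): 6 bp
  [21,26): 5 bp
  [26,34): 8 bp
  [34,42): 8 bp
  [42,50): 8 bp
  [50,78): 28 bp
  [78,85): 7 bp
  [85,95): 10 bp
  [95,107): 12 bp
  [107,119): 12 bp

[1,5,6,7,8,8,8,10,12,12,14,28]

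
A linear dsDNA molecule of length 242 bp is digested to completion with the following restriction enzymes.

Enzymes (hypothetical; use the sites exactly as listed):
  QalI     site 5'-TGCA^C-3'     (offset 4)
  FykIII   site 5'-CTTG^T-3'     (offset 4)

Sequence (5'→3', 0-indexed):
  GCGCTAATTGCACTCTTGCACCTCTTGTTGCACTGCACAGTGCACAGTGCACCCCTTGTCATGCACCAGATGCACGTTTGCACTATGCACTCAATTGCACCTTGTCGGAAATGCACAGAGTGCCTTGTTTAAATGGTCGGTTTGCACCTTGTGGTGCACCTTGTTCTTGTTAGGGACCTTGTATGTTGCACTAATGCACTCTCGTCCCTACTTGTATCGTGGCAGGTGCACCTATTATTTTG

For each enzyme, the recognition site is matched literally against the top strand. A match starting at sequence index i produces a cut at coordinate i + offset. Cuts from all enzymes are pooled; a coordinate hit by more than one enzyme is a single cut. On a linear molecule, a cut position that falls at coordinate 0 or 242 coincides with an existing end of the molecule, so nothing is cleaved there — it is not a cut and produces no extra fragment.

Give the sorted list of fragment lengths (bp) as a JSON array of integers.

Per-enzyme occurrences:
  QalI (TGCAC, off=4): starts [8, 16, 28, 33, 40, 47, 61, 70, 78, 85, 95, 111, 142, 154, 186, 194, 226] → cuts [12, 20, 32, 37, 44, 51, 65, 74, 82, 89, 99, 115, 146, 158, 190, 198, 230]
  FykIII (CTTGT, off=4): starts [23, 54, 100, 123, 147, 159, 165, 177, 210] → cuts [27, 58, 104, 127, 151, 163, 169, 181, 214]

All cut coordinates (distinct, sorted): [12, 20, 27, 32, 37, 44, 51, 58, 65, 74, 82, 89, 99, 104, 115, 127, 146, 151, 158, 163, 169, 181, 190, 198, 214, 230]

Fragments:
  [0,12): 12 bp
  [12,20): 8 bp
  [20,27): 7 bp
  [27,32): 5 bp
  [32,37): 5 bp
  [37,44): 7 bp
  [44,51): 7 bp
  [51,58): 7 bp
  [58,65): 7 bp
  [65,74): 9 bp
  [74,82): 8 bp
  [82,89): 7 bp
  [89,99): 10 bp
  [99,104): 5 bp
  [104,115): 11 bp
  [115,127): 12 bp
  [127,146): 19 bp
  [146,151): 5 bp
  [151,158): 7 bp
  [158,163): 5 bp
  [163,169): 6 bp
  [169,181): 12 bp
  [181,190): 9 bp
  [190,198): 8 bp
  [198,214): 16 bp
  [214,230): 16 bp
  [230,242): 12 bp

[5,5,5,5,5,6,7,7,7,7,7,7,7,8,8,8,9,9,10,11,12,12,12,12,16,16,19]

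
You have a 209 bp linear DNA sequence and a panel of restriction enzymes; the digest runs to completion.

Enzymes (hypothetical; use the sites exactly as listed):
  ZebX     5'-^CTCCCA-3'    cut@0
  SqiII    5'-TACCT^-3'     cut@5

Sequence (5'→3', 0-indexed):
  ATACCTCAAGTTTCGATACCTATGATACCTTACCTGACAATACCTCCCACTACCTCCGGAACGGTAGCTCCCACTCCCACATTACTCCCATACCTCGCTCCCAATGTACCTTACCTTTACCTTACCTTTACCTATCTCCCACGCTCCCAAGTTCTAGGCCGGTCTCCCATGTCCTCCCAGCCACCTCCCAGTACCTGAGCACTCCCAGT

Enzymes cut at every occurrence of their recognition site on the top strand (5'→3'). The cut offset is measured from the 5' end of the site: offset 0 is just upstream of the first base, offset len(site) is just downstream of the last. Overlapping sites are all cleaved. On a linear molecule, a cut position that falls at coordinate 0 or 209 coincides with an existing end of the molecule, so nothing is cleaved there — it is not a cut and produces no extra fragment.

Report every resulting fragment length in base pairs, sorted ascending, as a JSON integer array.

Scan for sites:
  ZebX CTCCCA/0: at [43, 67, 73, 84, 97, 135, 143, 163, 173, 184, 201] ⇒ [43, 67, 73, 84, 97, 135, 143, 163, 173, 184, 201]
  SqiII TACCT/5: at [1, 16, 25, 30, 40, 50, 90, 106, 111, 117, 122, 128, 191] ⇒ [6, 21, 30, 35, 45, 55, 95, 111, 116, 122, 127, 133, 196]

Pooled cuts: [6, 21, 30, 35, 43, 45, 55, 67, 73, 84, 95, 97, 111, 116, 122, 127, 133, 135, 143, 163, 173, 184, 196, 201]

Fragment lengths:
  [0,6): 6 bp
  [6,21): 15 bp
  [21,30): 9 bp
  [30,35): 5 bp
  [35,43): 8 bp
  [43,45): 2 bp
  [45,55): 10 bp
  [55,67): 12 bp
  [67,73): 6 bp
  [73,84): 11 bp
  [84,95): 11 bp
  [95,97): 2 bp
  [97,111): 14 bp
  [111,116): 5 bp
  [116,122): 6 bp
  [122,127): 5 bp
  [127,133): 6 bp
  [133,135): 2 bp
  [135,143): 8 bp
  [143,163): 20 bp
  [163,173): 10 bp
  [173,184): 11 bp
  [184,196): 12 bp
  [196,201): 5 bp
  [201,209): 8 bp

[2,2,2,5,5,5,5,6,6,6,6,8,8,8,9,10,10,11,11,11,12,12,14,15,20]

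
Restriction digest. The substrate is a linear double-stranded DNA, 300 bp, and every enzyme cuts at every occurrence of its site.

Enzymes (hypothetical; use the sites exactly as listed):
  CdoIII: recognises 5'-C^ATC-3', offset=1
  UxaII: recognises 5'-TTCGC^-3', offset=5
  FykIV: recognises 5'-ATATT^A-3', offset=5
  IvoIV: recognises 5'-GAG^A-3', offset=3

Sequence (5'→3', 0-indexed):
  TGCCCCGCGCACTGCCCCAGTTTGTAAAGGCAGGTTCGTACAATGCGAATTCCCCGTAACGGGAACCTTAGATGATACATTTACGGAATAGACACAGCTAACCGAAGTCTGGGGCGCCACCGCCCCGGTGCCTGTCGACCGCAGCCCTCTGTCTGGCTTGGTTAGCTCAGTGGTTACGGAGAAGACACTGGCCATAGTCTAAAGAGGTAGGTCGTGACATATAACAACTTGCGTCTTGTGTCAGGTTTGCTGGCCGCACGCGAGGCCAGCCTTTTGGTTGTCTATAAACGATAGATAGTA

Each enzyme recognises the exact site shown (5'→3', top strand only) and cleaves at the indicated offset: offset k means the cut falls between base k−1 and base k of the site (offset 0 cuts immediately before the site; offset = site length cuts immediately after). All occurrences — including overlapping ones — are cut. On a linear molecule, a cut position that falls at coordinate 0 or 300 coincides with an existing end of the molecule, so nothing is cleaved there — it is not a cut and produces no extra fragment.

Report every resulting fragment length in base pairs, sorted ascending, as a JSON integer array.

Site scan:
  CdoIII (CATC, off=1): no sites
  UxaII (TTCGC, off=5): no sites
  FykIV (ATATTA, off=5): no sites
  IvoIV GAGA/3: at [178] ⇒ [181]

All cut coordinates (distinct, sorted): [181]

Fragments:
  [0,181): 181 bp
  [181,300): 119 bp

[119,181]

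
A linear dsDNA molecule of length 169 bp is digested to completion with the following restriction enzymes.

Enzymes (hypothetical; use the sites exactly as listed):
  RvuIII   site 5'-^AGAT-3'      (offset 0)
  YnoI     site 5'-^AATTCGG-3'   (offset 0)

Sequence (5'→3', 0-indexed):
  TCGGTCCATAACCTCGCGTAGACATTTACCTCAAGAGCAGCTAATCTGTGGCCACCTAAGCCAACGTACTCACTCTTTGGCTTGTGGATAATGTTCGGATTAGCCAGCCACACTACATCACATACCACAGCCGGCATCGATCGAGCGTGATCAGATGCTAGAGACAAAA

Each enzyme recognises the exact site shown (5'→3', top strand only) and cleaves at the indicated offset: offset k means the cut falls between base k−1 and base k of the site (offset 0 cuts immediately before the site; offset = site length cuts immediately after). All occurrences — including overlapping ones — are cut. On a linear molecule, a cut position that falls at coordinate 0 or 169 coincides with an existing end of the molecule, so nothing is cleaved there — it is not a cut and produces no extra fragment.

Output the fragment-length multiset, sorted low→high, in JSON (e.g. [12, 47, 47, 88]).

Scan for sites:
  RvuIII (AGAT, off=0): starts [152] → cuts [152]
  YnoI (AATTCGG, off=0): no sites

All cut coordinates (distinct, sorted): [152]

Fragments:
  [0,152): 152 bp
  [152,169): 17 bp

[17,152]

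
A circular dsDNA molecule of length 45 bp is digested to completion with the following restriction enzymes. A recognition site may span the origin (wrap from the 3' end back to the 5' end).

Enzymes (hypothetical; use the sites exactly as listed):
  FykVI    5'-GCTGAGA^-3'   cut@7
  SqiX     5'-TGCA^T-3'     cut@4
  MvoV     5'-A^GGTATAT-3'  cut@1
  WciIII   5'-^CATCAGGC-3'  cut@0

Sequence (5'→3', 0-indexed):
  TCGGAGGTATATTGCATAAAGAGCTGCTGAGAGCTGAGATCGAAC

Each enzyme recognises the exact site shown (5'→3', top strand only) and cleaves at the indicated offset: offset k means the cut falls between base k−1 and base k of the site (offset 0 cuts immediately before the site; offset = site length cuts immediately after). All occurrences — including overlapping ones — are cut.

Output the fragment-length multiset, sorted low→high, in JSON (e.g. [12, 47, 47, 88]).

Site scan:
  FykVI (GCTGAGA, off=7): starts [25, 32] → cuts [32, 39]
  SqiX (TGCAT, off=4): starts [12] → cuts [16]
  MvoV (AGGTATAT, off=1): starts [4] → cuts [5]
  WciIII (CATCAGGC, off=0): no sites

Pooled cuts: [5, 16, 32, 39]

Fragments:
  5→16: 11 bp
  16→32: 16 bp
  32→39: 7 bp
  39→5 (wrap): 45-39+5 = 11 bp

[7,11,11,16]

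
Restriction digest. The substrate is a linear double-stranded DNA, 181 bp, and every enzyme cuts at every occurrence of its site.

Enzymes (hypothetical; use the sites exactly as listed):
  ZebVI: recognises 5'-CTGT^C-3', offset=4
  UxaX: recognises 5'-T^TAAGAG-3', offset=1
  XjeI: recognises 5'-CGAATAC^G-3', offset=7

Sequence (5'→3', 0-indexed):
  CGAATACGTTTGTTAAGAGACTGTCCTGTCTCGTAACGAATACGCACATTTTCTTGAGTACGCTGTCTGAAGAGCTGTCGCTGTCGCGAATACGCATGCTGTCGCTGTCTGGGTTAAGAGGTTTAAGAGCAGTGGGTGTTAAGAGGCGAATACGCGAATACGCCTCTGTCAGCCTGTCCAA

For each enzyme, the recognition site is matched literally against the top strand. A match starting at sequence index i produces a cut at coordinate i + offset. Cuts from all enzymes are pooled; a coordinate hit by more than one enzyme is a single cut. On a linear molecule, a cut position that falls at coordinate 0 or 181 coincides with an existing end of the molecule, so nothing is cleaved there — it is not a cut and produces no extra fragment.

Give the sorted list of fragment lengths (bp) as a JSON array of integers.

[4,5,6,6,6,6,7,8,8,8,9,9,9,11,12,14,14,16,23]

Site scan:
  ZebVI CTGTC/4: at [20, 25, 62, 74, 80, 98, 104, 165, 173] ⇒ [24, 29, 66, 78, 84, 102, 108, 169, 177]
  UxaX TTAAGAG/1: at [12, 113, 122, 138] ⇒ [13, 114, 123, 139]
  XjeI CGAATACG/7: at [0, 36, 86, 146, 154] ⇒ [7, 43, 93, 153, 161]

All cut coordinates (distinct, sorted): [7, 13, 24, 29, 43, 66, 78, 84, 93, 102, 108, 114, 123, 139, 153, 161, 169, 177]

Fragment lengths:
  [0,7): 7 bp
  [7,13): 6 bp
  [13,24): 11 bp
  [24,29): 5 bp
  [29,43): 14 bp
  [43,66): 23 bp
  [66,78): 12 bp
  [78,84): 6 bp
  [84,93): 9 bp
  [93,102): 9 bp
  [102,108): 6 bp
  [108,114): 6 bp
  [114,123): 9 bp
  [123,139): 16 bp
  [139,153): 14 bp
  [153,161): 8 bp
  [161,169): 8 bp
  [169,177): 8 bp
  [177,181): 4 bp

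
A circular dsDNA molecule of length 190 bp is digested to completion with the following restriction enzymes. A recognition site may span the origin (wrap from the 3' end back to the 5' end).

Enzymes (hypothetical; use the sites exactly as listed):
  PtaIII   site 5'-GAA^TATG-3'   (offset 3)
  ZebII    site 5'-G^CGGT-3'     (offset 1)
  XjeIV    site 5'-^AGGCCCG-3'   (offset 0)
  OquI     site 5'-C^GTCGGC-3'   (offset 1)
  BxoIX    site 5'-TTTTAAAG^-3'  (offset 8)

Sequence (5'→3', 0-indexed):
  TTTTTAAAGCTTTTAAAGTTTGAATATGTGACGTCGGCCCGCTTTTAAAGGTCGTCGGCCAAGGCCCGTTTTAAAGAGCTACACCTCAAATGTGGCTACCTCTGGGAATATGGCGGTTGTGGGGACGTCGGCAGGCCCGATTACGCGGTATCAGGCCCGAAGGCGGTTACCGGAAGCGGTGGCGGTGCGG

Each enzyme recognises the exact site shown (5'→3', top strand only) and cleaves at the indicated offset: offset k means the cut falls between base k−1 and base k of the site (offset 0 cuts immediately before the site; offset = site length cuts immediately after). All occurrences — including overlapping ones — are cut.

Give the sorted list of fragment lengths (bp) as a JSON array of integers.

Scan for sites:
  PtaIII (GAATATG, off=3): starts [21, 105] → cuts [24, 108]
  ZebII (GCGGT, off=1): starts [112, 144, 162, 175, 181, 186] → cuts [113, 145, 163, 176, 182, 187]
  XjeIV (AGGCCCG, off=0): starts [61, 132, 152] → cuts [61, 132, 152]
  OquI (CGTCGGC, off=1): starts [31, 52, 125] → cuts [32, 53, 126]
  BxoIX (TTTTAAAG, off=8): starts [1, 10, 42, 68] → cuts [9, 18, 50, 76]

Pooled cuts: [9, 18, 24, 32, 50, 53, 61, 76, 108, 113, 126, 132, 145, 152, 163, 176, 182, 187]

Fragments:
  9→18: 9 bp
  18→24: 6 bp
  24→32: 8 bp
  32→50: 18 bp
  50→53: 3 bp
  53→61: 8 bp
  61→76: 15 bp
  76→108: 32 bp
  108→113: 5 bp
  113→126: 13 bp
  126→132: 6 bp
  132→145: 13 bp
  145→152: 7 bp
  152→163: 11 bp
  163→176: 13 bp
  176→182: 6 bp
  182→187: 5 bp
  187→9 (wrap): 190-187+9 = 12 bp

[3,5,5,6,6,6,7,8,8,9,11,12,13,13,13,15,18,32]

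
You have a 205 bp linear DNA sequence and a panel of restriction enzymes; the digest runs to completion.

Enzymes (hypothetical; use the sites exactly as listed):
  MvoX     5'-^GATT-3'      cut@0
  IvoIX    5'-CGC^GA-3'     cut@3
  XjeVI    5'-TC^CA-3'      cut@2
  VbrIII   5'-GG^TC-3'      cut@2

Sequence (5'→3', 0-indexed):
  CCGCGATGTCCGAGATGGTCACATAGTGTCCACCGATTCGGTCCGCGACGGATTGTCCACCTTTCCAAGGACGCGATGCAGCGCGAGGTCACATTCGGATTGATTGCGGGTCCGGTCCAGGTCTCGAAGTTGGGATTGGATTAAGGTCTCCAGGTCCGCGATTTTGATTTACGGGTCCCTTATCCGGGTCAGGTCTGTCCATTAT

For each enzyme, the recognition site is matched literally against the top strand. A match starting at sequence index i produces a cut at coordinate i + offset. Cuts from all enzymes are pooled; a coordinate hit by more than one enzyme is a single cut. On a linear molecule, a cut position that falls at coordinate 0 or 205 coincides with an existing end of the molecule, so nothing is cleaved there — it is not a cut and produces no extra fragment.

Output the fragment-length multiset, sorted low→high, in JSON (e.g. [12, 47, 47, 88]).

[2,4,4,4,4,4,4,4,4,5,5,5,5,5,6,6,6,7,7,8,8,9,9,9,10,10,12,12,13,14]

Site scan:
  MvoX (GATT, off=0): starts [34, 50, 97, 101, 133, 138, 159, 165] → cuts [34, 50, 97, 101, 133, 138, 159, 165]
  IvoIX (CGCGA, off=3): starts [1, 43, 71, 81, 156] → cuts [4, 46, 74, 84, 159]
  XjeVI (TCCA, off=2): starts [28, 55, 63, 115, 148, 197] → cuts [30, 57, 65, 117, 150, 199]
  VbrIII (GGTC, off=2): starts [16, 39, 86, 108, 113, 119, 144, 152, 173, 186, 191] → cuts [18, 41, 88, 110, 115, 121, 146, 154, 175, 188, 193]

All cut coordinates (distinct, sorted): [4, 18, 30, 34, 41, 46, 50, 57, 65, 74, 84, 88, 97, 101, 110, 115, 117, 121, 133, 138, 146, 150, 154, 159, 165, 175, 188, 193, 199]

Fragment lengths:
  [0,4): 4 bp
  [4,18): 14 bp
  [18,30): 12 bp
  [30,34): 4 bp
  [34,41): 7 bp
  [41,46): 5 bp
  [46,50): 4 bp
  [50,57): 7 bp
  [57,65): 8 bp
  [65,74): 9 bp
  [74,84): 10 bp
  [84,88): 4 bp
  [88,97): 9 bp
  [97,101): 4 bp
  [101,110): 9 bp
  [110,115): 5 bp
  [115,117): 2 bp
  [117,121): 4 bp
  [121,133): 12 bp
  [133,138): 5 bp
  [138,146): 8 bp
  [146,150): 4 bp
  [150,154): 4 bp
  [154,159): 5 bp
  [159,165): 6 bp
  [165,175): 10 bp
  [175,188): 13 bp
  [188,193): 5 bp
  [193,199): 6 bp
  [199,205): 6 bp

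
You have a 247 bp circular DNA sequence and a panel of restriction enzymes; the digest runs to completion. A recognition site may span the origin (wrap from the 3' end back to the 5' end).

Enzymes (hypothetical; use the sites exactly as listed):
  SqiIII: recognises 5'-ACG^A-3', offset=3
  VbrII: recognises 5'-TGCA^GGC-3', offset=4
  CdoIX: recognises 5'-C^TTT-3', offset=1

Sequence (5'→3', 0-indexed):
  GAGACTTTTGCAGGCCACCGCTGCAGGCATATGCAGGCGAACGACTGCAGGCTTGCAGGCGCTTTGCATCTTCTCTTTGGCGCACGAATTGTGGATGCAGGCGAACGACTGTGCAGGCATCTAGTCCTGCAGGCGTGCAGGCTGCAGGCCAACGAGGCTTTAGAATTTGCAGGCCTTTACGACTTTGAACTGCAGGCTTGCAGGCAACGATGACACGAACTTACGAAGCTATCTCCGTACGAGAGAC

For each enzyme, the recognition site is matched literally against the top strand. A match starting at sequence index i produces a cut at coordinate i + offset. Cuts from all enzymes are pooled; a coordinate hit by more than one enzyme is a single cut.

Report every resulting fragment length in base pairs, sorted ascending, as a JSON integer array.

Scan for sites:
  SqiIII ACGA/3: at [40, 83, 104, 151, 178, 206, 214, 222, 238, 245] ⇒ [1, 43, 86, 107, 154, 181, 209, 217, 225, 241]
  VbrII TGCAGGC/4: at [8, 21, 31, 45, 53, 95, 111, 127, 135, 142, 167, 190, 198] ⇒ [12, 25, 35, 49, 57, 99, 115, 131, 139, 146, 171, 194, 202]
  CdoIX CTTT/1: at [4, 61, 74, 157, 174, 182] ⇒ [5, 62, 75, 158, 175, 183]

All cut coordinates (distinct, sorted): [1, 5, 12, 25, 35, 43, 49, 57, 62, 75, 86, 99, 107, 115, 131, 139, 146, 154, 158, 171, 175, 181, 183, 194, 202, 209, 217, 225, 241]

Fragment lengths:
  1→5: 4 bp
  5→12: 7 bp
  12→25: 13 bp
  25→35: 10 bp
  35→43: 8 bp
  43→49: 6 bp
  49→57: 8 bp
  57→62: 5 bp
  62→75: 13 bp
  75→86: 11 bp
  86→99: 13 bp
  99→107: 8 bp
  107→115: 8 bp
  115→131: 16 bp
  131→139: 8 bp
  139→146: 7 bp
  146→154: 8 bp
  154→158: 4 bp
  158→171: 13 bp
  171→175: 4 bp
  175→181: 6 bp
  181→183: 2 bp
  183→194: 11 bp
  194→202: 8 bp
  202→209: 7 bp
  209→217: 8 bp
  217→225: 8 bp
  225→241: 16 bp
  241→1 (wrap): 247-241+1 = 7 bp

[2,4,4,4,5,6,6,7,7,7,7,8,8,8,8,8,8,8,8,8,10,11,11,13,13,13,13,16,16]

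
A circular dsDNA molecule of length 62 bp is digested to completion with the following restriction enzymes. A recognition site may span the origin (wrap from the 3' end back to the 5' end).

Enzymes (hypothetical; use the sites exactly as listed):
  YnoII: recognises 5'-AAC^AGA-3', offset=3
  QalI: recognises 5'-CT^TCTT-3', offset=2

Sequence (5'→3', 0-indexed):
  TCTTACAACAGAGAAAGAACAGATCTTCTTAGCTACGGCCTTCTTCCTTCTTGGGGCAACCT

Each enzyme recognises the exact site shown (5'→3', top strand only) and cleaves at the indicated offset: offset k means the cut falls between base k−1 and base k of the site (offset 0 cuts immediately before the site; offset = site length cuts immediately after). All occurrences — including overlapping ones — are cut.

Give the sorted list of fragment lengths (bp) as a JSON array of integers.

Site scan:
  YnoII (AACAGA, off=3): starts [6, 17] → cuts [9, 20]
  QalI (CTTCTT, off=2): starts [24, 39, 46, 60] → cuts [0, 26, 41, 48]

Pooled cuts: [0, 9, 20, 26, 41, 48]

Fragment lengths:
  0→9: 9 bp
  9→20: 11 bp
  20→26: 6 bp
  26→41: 15 bp
  41→48: 7 bp
  48→0 (wrap): 62-48+0 = 14 bp

[6,7,9,11,14,15]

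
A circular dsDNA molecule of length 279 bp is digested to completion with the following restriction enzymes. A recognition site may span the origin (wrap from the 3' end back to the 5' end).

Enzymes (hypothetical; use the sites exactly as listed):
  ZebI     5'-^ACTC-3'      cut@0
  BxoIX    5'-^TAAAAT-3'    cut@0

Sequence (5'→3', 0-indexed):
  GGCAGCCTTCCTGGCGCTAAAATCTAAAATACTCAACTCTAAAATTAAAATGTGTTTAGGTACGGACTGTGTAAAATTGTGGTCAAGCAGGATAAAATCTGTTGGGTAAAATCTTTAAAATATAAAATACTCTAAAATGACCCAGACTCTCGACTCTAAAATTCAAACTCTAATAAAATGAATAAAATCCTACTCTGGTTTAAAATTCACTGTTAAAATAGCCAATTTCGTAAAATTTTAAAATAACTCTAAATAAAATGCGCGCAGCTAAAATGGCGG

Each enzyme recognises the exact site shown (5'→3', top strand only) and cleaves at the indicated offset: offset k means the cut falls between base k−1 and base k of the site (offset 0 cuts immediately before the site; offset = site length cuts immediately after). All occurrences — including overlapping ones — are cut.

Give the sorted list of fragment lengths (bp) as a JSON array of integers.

[4,4,4,5,6,6,6,7,7,7,7,7,8,8,9,9,9,9,10,13,13,14,15,17,21,26,28]

Scan for sites:
  ZebI (ACTC, off=0): starts [30, 35, 128, 145, 152, 166, 191, 245] → cuts [30, 35, 128, 145, 152, 166, 191, 245]
  BxoIX (TAAAAT, off=0): starts [17, 24, 39, 45, 71, 92, 106, 115, 122, 132, 156, 173, 182, 200, 213, 230, 238, 253, 268] → cuts [17, 24, 39, 45, 71, 92, 106, 115, 122, 132, 156, 173, 182, 200, 213, 230, 238, 253, 268]

Pooled cuts: [17, 24, 30, 35, 39, 45, 71, 92, 106, 115, 122, 128, 132, 145, 152, 156, 166, 173, 182, 191, 200, 213, 230, 238, 245, 253, 268]

Fragment lengths:
  17→24: 7 bp
  24→30: 6 bp
  30→35: 5 bp
  35→39: 4 bp
  39→45: 6 bp
  45→71: 26 bp
  71→92: 21 bp
  92→106: 14 bp
  106→115: 9 bp
  115→122: 7 bp
  122→128: 6 bp
  128→132: 4 bp
  132→145: 13 bp
  145→152: 7 bp
  152→156: 4 bp
  156→166: 10 bp
  166→173: 7 bp
  173→182: 9 bp
  182→191: 9 bp
  191→200: 9 bp
  200→213: 13 bp
  213→230: 17 bp
  230→238: 8 bp
  238→245: 7 bp
  245→253: 8 bp
  253→268: 15 bp
  268→17 (wrap): 279-268+17 = 28 bp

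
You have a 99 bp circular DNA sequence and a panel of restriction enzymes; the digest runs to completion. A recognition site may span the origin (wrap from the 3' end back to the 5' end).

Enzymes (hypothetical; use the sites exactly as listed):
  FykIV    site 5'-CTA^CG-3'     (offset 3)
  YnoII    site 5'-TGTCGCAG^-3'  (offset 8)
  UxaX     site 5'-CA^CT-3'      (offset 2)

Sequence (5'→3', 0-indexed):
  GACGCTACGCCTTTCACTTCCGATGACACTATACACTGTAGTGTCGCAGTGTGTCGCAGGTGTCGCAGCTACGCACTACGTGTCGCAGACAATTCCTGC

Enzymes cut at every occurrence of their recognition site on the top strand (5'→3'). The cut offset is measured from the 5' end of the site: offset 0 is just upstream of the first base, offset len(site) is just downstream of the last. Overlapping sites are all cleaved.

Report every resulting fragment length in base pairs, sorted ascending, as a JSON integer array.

Per-enzyme occurrences:
  FykIV CTACG/3: at [4, 68, 75] ⇒ [7, 71, 78]
  YnoII TGTCGCAG/8: at [41, 51, 60, 80] ⇒ [49, 59, 68, 88]
  UxaX CACT/2: at [14, 26, 33, 73] ⇒ [16, 28, 35, 75]

Pooled cuts: [7, 16, 28, 35, 49, 59, 68, 71, 75, 78, 88]

Fragments:
  7→16: 9 bp
  16→28: 12 bp
  28→35: 7 bp
  35→49: 14 bp
  49→59: 10 bp
  59→68: 9 bp
  68→71: 3 bp
  71→75: 4 bp
  75→78: 3 bp
  78→88: 10 bp
  88→7 (wrap): 99-88+7 = 18 bp

[3,3,4,7,9,9,10,10,12,14,18]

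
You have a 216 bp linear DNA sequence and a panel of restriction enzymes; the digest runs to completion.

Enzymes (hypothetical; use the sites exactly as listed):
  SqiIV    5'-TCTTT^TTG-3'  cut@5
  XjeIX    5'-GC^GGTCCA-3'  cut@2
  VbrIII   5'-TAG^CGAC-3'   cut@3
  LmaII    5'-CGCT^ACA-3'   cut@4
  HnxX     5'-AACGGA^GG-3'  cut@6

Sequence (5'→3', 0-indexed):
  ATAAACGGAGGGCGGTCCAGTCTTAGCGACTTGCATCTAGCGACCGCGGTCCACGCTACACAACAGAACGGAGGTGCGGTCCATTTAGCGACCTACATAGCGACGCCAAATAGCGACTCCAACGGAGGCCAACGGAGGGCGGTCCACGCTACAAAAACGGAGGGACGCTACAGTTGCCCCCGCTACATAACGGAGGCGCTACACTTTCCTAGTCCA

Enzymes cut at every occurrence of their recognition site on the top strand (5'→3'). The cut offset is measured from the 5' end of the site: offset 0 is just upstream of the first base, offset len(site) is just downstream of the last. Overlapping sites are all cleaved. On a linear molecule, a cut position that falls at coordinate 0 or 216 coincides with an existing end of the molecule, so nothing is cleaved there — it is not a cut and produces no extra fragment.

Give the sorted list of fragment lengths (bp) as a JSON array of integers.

Site scan:
  SqiIV (TCTTTTTG, off=5): no sites
  XjeIX (GCGGTCCA, off=2): starts [11, 45, 75, 138] → cuts [13, 47, 77, 140]
  VbrIII (TAGCGAC, off=3): starts [23, 37, 85, 97, 110] → cuts [26, 40, 88, 100, 113]
  LmaII (CGCTACA, off=4): starts [53, 146, 165, 180, 196] → cuts [57, 150, 169, 184, 200]
  HnxX (AACGGAGG, off=6): starts [3, 66, 120, 130, 155, 188] → cuts [9, 72, 126, 136, 161, 194]

All cut coordinates (distinct, sorted): [9, 13, 26, 40, 47, 57, 72, 77, 88, 100, 113, 126, 136, 140, 150, 161, 169, 184, 194, 200]

Fragment lengths:
  [0,9): 9 bp
  [9,13): 4 bp
  [13,26): 13 bp
  [26,40): 14 bp
  [40,47): 7 bp
  [47,57): 10 bp
  [57,72): 15 bp
  [72,77): 5 bp
  [77,88): 11 bp
  [88,100): 12 bp
  [100,113): 13 bp
  [113,126): 13 bp
  [126,136): 10 bp
  [136,140): 4 bp
  [140,150): 10 bp
  [150,161): 11 bp
  [161,169): 8 bp
  [169,184): 15 bp
  [184,194): 10 bp
  [194,200): 6 bp
  [200,216): 16 bp

[4,4,5,6,7,8,9,10,10,10,10,11,11,12,13,13,13,14,15,15,16]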